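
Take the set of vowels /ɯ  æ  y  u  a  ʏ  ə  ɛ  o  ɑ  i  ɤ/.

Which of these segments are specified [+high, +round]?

Checking each segment against [+high], [+round]: /y/ (high front rounded tense vowel), /u/ (high back rounded tense vowel), /ʏ/ (high front rounded lax vowel) satisfy every feature; every other segment in the inventory fails at least one.

y, u, ʏ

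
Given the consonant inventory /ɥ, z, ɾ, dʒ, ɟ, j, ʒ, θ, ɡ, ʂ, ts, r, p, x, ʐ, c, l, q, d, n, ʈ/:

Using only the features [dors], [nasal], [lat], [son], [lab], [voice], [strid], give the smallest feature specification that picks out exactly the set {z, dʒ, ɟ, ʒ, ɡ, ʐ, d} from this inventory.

/z, dʒ, ɟ, ʒ, ɡ, ʐ, d/ are all [-sonorant], [+voice], and no other segment in the inventory matches both values. Dropping any one of them over-generates: [+voice] alone would also admit /ɥ, ɾ, j, r, …/; [-sonorant] alone would also admit /θ, ʂ, ts, p, …/. No other single listed feature picks out exactly this set either, so fewer than two features will not do.

[-son, +voice]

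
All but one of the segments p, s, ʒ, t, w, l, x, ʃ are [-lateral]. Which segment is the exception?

Every segment except /l/ is [-lateral]. /l/ (alveolar lateral approximant) is [+lateral], so it is the exception.

l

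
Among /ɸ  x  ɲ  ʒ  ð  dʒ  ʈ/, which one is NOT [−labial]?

ɸ

/dʒ, ð, x, ɲ, ʒ, ʈ/ are all [−labial]; /ɸ/ (voiceless bilabial fricative) is [+labial].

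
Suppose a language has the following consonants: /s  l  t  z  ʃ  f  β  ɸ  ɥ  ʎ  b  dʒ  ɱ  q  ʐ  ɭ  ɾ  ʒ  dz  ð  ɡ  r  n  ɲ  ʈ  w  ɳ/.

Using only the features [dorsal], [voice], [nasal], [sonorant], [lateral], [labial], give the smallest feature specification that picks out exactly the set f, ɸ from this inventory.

Every target segment is [−voice], [+labial]; each remaining inventory member fails at least one of these. Each conjunct is needed — [+labial] alone would also admit /β, ɥ, b, ɱ, …/; [−voice] alone would also admit /s, t, ʃ, q, …/ — and no other single listed feature has exactly this extension, so two is the minimum.

[−voice, +labial]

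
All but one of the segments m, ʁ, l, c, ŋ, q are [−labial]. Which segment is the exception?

/q, ŋ, c, ʁ, l/ are all [−labial]; /m/ (bilabial nasal) is [+labial].

m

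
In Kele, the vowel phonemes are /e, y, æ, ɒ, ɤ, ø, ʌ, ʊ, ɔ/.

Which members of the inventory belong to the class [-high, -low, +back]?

Among the inventory, the [-high] segments are /e, æ, ɒ, ɤ, ø, ʌ, ɔ/.
Of those, [-low] gives /e, ɤ, ø, ʌ, ɔ/.
Of those, [+back] leaves /ɤ, ʌ, ɔ/.

ɤ, ʌ, ɔ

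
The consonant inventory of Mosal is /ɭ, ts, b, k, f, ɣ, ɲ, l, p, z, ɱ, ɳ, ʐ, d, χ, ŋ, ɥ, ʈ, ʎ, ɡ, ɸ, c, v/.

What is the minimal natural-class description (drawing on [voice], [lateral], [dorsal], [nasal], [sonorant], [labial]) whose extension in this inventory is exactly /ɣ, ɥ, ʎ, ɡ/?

/ɣ, ɥ, ʎ, ɡ/ are all [+voice], [−nasal], [+dorsal], and no other segment in the inventory matches all three values. Dropping any one of them over-generates: [−nasal, +dorsal] alone would also admit /k, χ, c/; [+voice, +dorsal] alone would also admit /ɲ, ŋ/; [+voice, −nasal] alone would also admit /ɭ, b, l, z, …/. No other combination of two listed features picks out exactly this set either, so fewer than three features will not do.

[+voice, −nasal, +dorsal]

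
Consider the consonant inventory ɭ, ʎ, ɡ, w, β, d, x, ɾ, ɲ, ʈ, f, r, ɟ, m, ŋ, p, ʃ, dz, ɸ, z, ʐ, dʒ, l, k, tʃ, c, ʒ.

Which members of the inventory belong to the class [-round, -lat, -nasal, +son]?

Checking each segment against [-round], [-lateral], [-nasal], [+sonorant]: /ɾ/ (alveolar tap), /r/ (alveolar trill) satisfy every feature; every other segment in the inventory fails at least one.

ɾ, r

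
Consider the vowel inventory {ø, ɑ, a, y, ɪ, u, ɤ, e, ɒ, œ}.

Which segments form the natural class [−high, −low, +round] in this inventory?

Checking each segment against [−high], [−low], [+round]: /ø/ (mid front rounded tense vowel), /œ/ (mid front rounded lax vowel) satisfy every feature; every other segment in the inventory fails at least one.

ø, œ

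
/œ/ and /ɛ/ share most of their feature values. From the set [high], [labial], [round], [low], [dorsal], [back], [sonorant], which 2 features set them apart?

/œ/ is the mid front rounded lax vowel and /ɛ/ is the mid front unrounded lax vowel. Both are [−high], [−low], [+dorsal], [−back], [+sonorant]. /œ/ is [+labial] while /ɛ/ is [−labial]; /œ/ is [+round] while /ɛ/ is [−round], so the distinguishing features are [labial], [round].

[labial], [round]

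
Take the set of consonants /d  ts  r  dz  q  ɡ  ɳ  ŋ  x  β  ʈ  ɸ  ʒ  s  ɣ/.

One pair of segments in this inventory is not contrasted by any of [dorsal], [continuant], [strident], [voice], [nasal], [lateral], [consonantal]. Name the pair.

r, β

Both /r/ and /β/ are [−dorsal], [+continuant], [−strident], [+voice], [−nasal], [−lateral], [+consonantal]. Since the list omits [sonorant], [labial] and [coronal] — which do distinguish the alveolar trill from the voiced bilabial fricative — this pair collapses; all other pairs remain distinct.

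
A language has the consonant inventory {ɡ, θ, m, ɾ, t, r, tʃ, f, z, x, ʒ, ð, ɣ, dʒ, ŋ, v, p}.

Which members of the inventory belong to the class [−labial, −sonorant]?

ɡ, θ, t, tʃ, z, x, ʒ, ð, ɣ, dʒ

First, the [−labial] segments are /ɡ, θ, ɾ, t, r, tʃ, z, x, ʒ, ð, ɣ, dʒ, ŋ/.
Within that set, [−sonorant] leaves /ɡ, θ, t, tʃ, z, x, ʒ, ð, ɣ, dʒ/.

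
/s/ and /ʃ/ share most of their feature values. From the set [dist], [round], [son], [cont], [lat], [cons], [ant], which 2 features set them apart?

[anterior], [distributed]

/s/ (voiceless alveolar fricative) and /ʃ/ (voiceless postalveolar fricative) agree on [-round], [-sonorant], [+continuant], [-lateral], [+consonantal]. They differ on [anterior] (/s/ [+], /ʃ/ [-]), [distributed] (/s/ [-], /ʃ/ [+]).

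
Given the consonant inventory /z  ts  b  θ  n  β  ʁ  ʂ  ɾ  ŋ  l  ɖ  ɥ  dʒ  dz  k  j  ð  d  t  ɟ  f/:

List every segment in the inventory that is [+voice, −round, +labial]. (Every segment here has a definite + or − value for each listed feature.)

Eliminate segments failing any feature: /z, n, ʁ, ɾ, ŋ, l, ɖ, dʒ, dz, j, ð, d, ɟ/ are [−labial]; /ts, θ, ʂ, k, t, f/ are [−voice]; /ɥ/ is [+round]. The remaining /b, β/ satisfy [+voice], [−round], [+labial].

b, β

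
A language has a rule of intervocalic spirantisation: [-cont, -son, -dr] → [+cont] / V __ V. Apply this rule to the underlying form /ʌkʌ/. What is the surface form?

/k/ satisfies [-cont, -son, -dr] and sits in V __ V. The [+continuant] counterpart of the voiceless velar stop is /x/. Other segments in /ʌkʌ/ either fail the structural description or are not in the environment, so the surface form is [ʌxʌ].

[ʌxʌ]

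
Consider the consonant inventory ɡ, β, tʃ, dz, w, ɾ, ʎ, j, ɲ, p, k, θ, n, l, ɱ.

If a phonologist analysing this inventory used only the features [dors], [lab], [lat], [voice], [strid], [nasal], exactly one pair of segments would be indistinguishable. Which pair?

ɡ, j

On the given features, /ɡ/ and /j/ have an identical profile: [+dorsal], [−labial], [−lateral], [+voice], [−strident], [−nasal]. No other two segments in the inventory coincide on all 6 features. (They do differ in [sonorant], [continuant] and [back], which are not among the given features.)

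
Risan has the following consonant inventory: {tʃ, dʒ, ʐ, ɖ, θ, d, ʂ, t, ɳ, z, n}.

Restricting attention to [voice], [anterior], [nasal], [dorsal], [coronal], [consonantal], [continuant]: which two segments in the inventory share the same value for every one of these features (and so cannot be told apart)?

Both /dʒ/ and /ɖ/ are [+voice], [-anterior], [-nasal], [-dorsal], [+coronal], [+consonantal], [-continuant]. Since the list omits [strident], [delayed release] and [distributed] — which do distinguish the voiced postalveolar affricate from the voiced retroflex stop — this pair collapses; all other pairs remain distinct.

dʒ, ɖ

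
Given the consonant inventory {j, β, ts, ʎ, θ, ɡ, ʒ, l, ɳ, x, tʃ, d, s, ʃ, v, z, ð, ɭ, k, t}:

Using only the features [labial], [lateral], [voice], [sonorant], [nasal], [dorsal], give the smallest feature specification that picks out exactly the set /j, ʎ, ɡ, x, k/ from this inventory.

The target set is precisely the extension of [+dorsal] in this inventory.

[+dorsal]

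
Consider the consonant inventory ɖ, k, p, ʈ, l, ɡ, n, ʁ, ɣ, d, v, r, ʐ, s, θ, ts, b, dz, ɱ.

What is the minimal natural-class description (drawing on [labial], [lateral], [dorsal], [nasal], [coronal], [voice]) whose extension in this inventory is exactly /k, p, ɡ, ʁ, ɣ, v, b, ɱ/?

[-coronal]

/k, p, ɡ, ʁ, ɣ, v, b, ɱ/ are exactly the [-coronal] segments in the inventory, so a single feature suffices.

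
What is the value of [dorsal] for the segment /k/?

/k/ is the voiceless velar stop. The feature [dorsal] marks segments articulated with the tongue body; /k/ has this property, so it is [+dorsal].

[+dorsal]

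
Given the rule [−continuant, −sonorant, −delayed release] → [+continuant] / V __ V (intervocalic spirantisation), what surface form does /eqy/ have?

[eχy]

Only /q/ occurs between two vowels (/e/ __ /y/) and matches the structural description. It is a voiceless uvular stop, so [−continuant, −sonorant, −delayed release] holds; changing it to [+continuant] with all other features held fixed yields /χ/ (voiceless uvular fricative). No other segment meets both the structural description and the environment, so the output is [eχy].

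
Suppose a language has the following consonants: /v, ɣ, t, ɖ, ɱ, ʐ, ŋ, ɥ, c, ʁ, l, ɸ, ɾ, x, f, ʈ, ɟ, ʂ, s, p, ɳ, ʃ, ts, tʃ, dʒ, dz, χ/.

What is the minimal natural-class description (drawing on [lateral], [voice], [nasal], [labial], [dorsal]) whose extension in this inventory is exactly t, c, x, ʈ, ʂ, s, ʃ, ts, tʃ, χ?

Every target segment is [−voice], [−labial]; each remaining inventory member fails at least one of these. Each conjunct is needed — [−labial] alone would also admit /ɣ, ɖ, ʐ, ŋ, …/; [−voice] alone would also admit /ɸ, f, p/ — and no other single listed feature has exactly this extension, so two is the minimum.

[−voice, −labial]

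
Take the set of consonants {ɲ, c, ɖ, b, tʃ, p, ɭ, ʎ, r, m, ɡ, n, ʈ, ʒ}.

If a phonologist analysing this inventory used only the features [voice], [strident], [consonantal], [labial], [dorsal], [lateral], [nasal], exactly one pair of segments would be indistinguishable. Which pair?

r, ɖ

/r/ (alveolar trill) and /ɖ/ (voiced retroflex stop) are both [+voice], [-strident], [+consonantal], [-labial], [-dorsal], [-lateral], [-nasal], so none of the listed features separates them. (They do differ in [sonorant], [continuant] and [anterior], which are not among the given features.) Every other pair in the inventory differs on at least one listed feature.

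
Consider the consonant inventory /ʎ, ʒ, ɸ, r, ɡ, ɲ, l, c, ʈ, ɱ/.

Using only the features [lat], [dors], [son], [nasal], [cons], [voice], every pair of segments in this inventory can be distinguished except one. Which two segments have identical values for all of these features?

ɸ, ʈ

Both /ɸ/ and /ʈ/ are [−lateral], [−dorsal], [−sonorant], [−nasal], [+consonantal], [−voice]. Since the list omits [continuant], [labial] and [coronal] — which do distinguish the voiceless bilabial fricative from the voiceless retroflex stop — this pair collapses; all other pairs remain distinct.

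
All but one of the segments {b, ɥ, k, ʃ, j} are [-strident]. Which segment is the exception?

ʃ

/b, ɥ, j, k/ are all [-strident]; /ʃ/ (voiceless postalveolar fricative) is [+strident].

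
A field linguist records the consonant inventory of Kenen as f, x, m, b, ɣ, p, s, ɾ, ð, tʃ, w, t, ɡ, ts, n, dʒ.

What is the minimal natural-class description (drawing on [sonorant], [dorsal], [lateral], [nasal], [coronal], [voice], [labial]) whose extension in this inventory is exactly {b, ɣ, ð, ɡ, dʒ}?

[-sonorant, +voice]

Every target segment is [-sonorant], [+voice]; each remaining inventory member fails at least one of these. Each conjunct is needed — [+voice] alone would also admit /m, ɾ, w, n/; [-sonorant] alone would also admit /f, x, p, s, …/ — and no other single listed feature has exactly this extension, so two is the minimum.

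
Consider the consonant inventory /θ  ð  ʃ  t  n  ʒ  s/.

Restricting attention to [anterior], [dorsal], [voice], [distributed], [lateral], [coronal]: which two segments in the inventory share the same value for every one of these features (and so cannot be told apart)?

t, s

Both /t/ and /s/ are [+anterior], [-dorsal], [-voice], [-distributed], [-lateral], [+coronal]. Since the list omits [continuant] and [strident] — which do distinguish the voiceless alveolar stop from the voiceless alveolar fricative — this pair collapses; all other pairs remain distinct.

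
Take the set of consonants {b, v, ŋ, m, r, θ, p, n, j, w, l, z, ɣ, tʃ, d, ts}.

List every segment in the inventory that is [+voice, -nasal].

b, v, r, j, w, l, z, ɣ, d

Eliminate segments failing any feature: /ŋ, m, n/ are [+nasal]; /θ, p, tʃ, ts/ are [-voice]. The remaining /b, v, r, j, w, l, z, ɣ, d/ satisfy [+voice], [-nasal].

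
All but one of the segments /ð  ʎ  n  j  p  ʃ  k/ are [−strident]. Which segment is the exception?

Every segment except /ʃ/ is [−strident]. /ʃ/ (voiceless postalveolar fricative) is [+strident], so it is the exception.

ʃ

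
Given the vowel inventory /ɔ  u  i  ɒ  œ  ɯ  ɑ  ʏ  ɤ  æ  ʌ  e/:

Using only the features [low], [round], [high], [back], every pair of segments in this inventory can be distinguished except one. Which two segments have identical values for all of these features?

ʌ, ɤ

Both /ʌ/ and /ɤ/ are [-low], [-round], [-high], [+back]. Since the list omits [tense] — which does distinguish the mid back unrounded lax vowel from the mid back unrounded tense vowel — this pair collapses; all other pairs remain distinct.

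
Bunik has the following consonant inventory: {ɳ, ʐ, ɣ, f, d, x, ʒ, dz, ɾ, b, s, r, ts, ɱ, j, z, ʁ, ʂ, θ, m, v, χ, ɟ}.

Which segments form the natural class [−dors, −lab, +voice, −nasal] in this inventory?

ʐ, d, ʒ, dz, ɾ, r, z

Checking each segment against [−dorsal], [−labial], [+voice], [−nasal]: /ʐ/ (voiced retroflex fricative), /d/ (voiced alveolar stop), /ʒ/ (voiced postalveolar fricative), /dz/ (voiced alveolar affricate), /ɾ/ (alveolar tap), /r/ (alveolar trill), among others, satisfy every feature; every other segment in the inventory fails at least one.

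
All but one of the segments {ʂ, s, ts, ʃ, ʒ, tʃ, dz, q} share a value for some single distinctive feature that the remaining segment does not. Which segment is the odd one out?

q

[strident] (equivalently [coronal], [dorsal]) groups all but one: /s, dz, ʒ, ʃ, ts, tʃ, ʂ/ share [+strident] while /q/ (voiceless uvular stop) alone is [−strident]. Removing any other segment would not leave a single-feature class that excludes it.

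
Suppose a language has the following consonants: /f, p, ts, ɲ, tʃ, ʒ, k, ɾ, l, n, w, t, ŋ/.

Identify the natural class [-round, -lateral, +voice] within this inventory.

Eliminate segments failing any feature: /f, p, ts, tʃ, k, t/ are [-voice]; /l/ is [+lateral]; /w/ is [+round]. The remaining /ɲ, ʒ, ɾ, n, ŋ/ satisfy [-round], [-lateral], [+voice].

ɲ, ʒ, ɾ, n, ŋ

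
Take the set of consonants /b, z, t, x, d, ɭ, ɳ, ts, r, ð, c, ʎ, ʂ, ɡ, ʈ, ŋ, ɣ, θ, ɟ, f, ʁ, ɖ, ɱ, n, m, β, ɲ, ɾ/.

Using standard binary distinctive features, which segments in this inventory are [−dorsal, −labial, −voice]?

t, ts, ʂ, ʈ, θ

Among the inventory, the [−dorsal] segments are /b, z, t, d, ɭ, ɳ, ts, r, ð, ʂ, ʈ, θ, f, ɖ, ɱ, n, m, β, ɾ/.
Then [−labial] gives /z, t, d, ɭ, ɳ, ts, r, ð, ʂ, ʈ, θ, ɖ, n, ɾ/.
Then [−voice] leaves /t, ts, ʂ, ʈ, θ/.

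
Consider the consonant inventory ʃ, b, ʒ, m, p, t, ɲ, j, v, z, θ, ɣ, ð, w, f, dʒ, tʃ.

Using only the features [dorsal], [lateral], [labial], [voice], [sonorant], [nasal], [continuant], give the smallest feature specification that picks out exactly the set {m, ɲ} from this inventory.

/m, ɲ/ are exactly the [+nasal] segments in the inventory, so a single feature suffices.

[+nasal]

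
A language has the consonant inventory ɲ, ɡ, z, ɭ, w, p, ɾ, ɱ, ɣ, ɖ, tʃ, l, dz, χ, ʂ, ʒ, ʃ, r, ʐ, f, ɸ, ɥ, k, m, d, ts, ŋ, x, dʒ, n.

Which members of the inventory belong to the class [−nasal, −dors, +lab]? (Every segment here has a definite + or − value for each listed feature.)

Checking each segment against [−nasal], [−dorsal], [+labial]: /p/ (voiceless bilabial stop), /f/ (voiceless labiodental fricative), /ɸ/ (voiceless bilabial fricative) satisfy every feature; every other segment in the inventory fails at least one.

p, f, ɸ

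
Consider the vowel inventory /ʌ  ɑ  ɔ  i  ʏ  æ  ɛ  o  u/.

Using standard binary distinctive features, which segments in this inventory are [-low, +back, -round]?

ʌ

Eliminate segments failing any feature: /ɑ, æ/ are [+low]; /ɔ, o, u/ are [+round]; /i, ʏ, ɛ/ are [-back]. The remaining /ʌ/ satisfy [-low], [+back], [-round].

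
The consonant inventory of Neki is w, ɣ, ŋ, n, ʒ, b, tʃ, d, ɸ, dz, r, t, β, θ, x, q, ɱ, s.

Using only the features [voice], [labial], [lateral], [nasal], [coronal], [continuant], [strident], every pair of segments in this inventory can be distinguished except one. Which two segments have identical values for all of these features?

/w/ (labial-velar glide) and /β/ (voiced bilabial fricative) are both [+voice], [+labial], [-lateral], [-nasal], [-coronal], [+continuant], [-strident], so none of the listed features separates them. (They do differ in [sonorant], [round] and [dorsal], which are not among the given features.) Every other pair in the inventory differs on at least one listed feature.

w, β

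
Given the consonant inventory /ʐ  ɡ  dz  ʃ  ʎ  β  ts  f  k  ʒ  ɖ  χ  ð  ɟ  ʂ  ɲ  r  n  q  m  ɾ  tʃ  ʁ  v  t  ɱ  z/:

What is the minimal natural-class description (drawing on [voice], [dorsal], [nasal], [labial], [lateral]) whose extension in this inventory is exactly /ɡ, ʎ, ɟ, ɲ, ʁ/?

Every target segment is [+voice], [+dorsal]; each remaining inventory member fails at least one of these. Each conjunct is needed — [+dorsal] alone would also admit /k, χ, q/; [+voice] alone would also admit /ʐ, dz, β, ʒ, …/ — and no other single listed feature has exactly this extension, so two is the minimum.

[+voice, +dorsal]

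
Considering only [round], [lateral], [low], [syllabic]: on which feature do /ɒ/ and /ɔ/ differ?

/ɒ/ (low back rounded vowel) and /ɔ/ (mid back rounded lax vowel) agree on [+round], [−lateral], [+syllabic]. They differ on [low] (/ɒ/ [+], /ɔ/ [−]).

[low]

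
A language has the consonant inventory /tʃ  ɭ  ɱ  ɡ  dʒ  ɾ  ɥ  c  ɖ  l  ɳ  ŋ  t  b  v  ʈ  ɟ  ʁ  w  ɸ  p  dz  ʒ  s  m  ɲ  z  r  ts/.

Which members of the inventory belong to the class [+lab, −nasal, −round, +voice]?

b, v

Checking each segment against [+labial], [−nasal], [−round], [+voice]: /b/ (voiced bilabial stop), /v/ (voiced labiodental fricative) satisfy every feature; every other segment in the inventory fails at least one.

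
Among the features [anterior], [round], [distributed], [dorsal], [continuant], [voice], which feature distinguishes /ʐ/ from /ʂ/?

[voice]

The two segments share [-anterior], [-round], [-distributed], [-dorsal], [+continuant]. The only feature from the list on which they differ: /ʐ/ is [+voice] while /ʂ/ is [-voice].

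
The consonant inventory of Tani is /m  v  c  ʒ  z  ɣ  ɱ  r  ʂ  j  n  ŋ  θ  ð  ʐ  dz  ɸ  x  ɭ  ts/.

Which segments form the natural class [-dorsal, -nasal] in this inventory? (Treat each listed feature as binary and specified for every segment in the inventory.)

Checking each segment against [-dorsal], [-nasal]: /v/ (voiced labiodental fricative), /ʒ/ (voiced postalveolar fricative), /z/ (voiced alveolar fricative), /r/ (alveolar trill), /ʂ/ (voiceless retroflex fricative), /θ/ (voiceless dental fricative), among others, satisfy every feature; every other segment in the inventory fails at least one.

v, ʒ, z, r, ʂ, θ, ð, ʐ, dz, ɸ, ɭ, ts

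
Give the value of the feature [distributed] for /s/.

[-distributed]

As the voiceless alveolar fricative, /s/ is [-distributed].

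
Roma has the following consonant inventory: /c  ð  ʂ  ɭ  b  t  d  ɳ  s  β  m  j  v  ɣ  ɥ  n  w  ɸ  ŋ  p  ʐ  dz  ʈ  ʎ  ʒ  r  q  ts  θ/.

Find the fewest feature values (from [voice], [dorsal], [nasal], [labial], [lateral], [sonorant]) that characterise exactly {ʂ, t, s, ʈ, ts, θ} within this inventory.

[−voice, −labial, −dorsal]

Every target segment is [−voice], [−labial], [−dorsal]; each remaining inventory member fails at least one of these. Each conjunct is needed — [−labial, −dorsal] alone would also admit /ð, ɭ, d, ɳ, …/; [−voice, −dorsal] alone would also admit /ɸ, p/; [−voice, −labial] alone would also admit /c, q/ — and no other combination of two listed features has exactly this extension, so three is the minimum.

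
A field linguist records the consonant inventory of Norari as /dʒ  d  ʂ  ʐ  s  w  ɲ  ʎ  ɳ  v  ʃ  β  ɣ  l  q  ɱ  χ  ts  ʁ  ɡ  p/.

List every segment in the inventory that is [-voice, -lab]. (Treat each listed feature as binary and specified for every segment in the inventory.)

ʂ, s, ʃ, q, χ, ts

Checking each segment against [-voice], [-labial]: /ʂ/ (voiceless retroflex fricative), /s/ (voiceless alveolar fricative), /ʃ/ (voiceless postalveolar fricative), /q/ (voiceless uvular stop), /χ/ (voiceless uvular fricative), /ts/ (voiceless alveolar affricate) satisfy every feature; every other segment in the inventory fails at least one.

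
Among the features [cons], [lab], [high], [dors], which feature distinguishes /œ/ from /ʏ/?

[high]

/œ/ (mid front rounded lax vowel) and /ʏ/ (high front rounded lax vowel) agree on [−consonantal], [+labial], [+dorsal]. They differ on [high] (/œ/ [−], /ʏ/ [+]).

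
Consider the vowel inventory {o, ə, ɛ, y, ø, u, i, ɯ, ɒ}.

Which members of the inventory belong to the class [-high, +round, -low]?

o, ø

Checking each segment against [-high], [+round], [-low]: /o/ (mid back rounded tense vowel), /ø/ (mid front rounded tense vowel) satisfy every feature; every other segment in the inventory fails at least one.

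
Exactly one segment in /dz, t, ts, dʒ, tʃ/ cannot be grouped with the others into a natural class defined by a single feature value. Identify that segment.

The remaining segments after removing /t/ share [+delayed release]; /t/ (voiceless alveolar stop) is [-delayed release]. For every other candidate removal, the leftover set fails to share any single feature value that the removed segment lacks.

t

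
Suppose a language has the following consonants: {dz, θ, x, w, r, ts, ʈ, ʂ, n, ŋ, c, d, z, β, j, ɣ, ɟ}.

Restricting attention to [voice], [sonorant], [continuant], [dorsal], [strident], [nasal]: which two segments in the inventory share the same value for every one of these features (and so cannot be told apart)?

j, w

On the given features, /j/ and /w/ have an identical profile: [+voice], [+sonorant], [+continuant], [+dorsal], [−strident], [−nasal]. No other two segments in the inventory coincide on all 6 features. (They do differ in [labial], [round] and [back], which are not among the given features.)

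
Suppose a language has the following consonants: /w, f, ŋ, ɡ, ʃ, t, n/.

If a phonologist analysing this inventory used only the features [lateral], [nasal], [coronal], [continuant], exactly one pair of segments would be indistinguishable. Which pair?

On the given features, /w/ and /f/ have an identical profile: [−lateral], [−nasal], [−coronal], [+continuant]. No other two segments in the inventory coincide on all 4 features. (They do differ in [sonorant], [voice], [round] and [dorsal], which are not among the given features.)

w, f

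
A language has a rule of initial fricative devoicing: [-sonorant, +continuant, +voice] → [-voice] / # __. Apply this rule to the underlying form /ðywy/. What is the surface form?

Only the initial segment /ð/ is both word-initial and matches the structural description. It is a voiced dental fricative, so [-sonorant, +continuant, +voice] holds; changing it to [-voice] with all other features held fixed yields /θ/ (voiceless dental fricative). No other segment meets both the structural description and the environment, so the output is [θywy].

[θywy]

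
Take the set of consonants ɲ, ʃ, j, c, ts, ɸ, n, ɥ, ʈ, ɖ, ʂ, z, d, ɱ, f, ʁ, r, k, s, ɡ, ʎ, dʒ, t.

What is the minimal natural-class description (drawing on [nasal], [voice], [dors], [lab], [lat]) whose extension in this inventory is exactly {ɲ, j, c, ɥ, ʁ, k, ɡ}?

[−lat, +dors]

The class [−lateral], [+dorsal] has exactly /ɲ, j, c, ɥ, ʁ, k, ɡ/ as its extension in this inventory. No smaller conjunction from the listed features achieves this: [+dorsal] alone would also admit /ʎ/; [−lateral] alone would also admit /ʃ, ts, ɸ, n, …/; and checking the remaining single features turns up none with this extension.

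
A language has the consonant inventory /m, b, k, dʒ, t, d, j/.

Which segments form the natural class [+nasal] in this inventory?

The [+nasal] segments here are /m/; the remaining /b, k, dʒ, t, d, j/ are [-nasal].

m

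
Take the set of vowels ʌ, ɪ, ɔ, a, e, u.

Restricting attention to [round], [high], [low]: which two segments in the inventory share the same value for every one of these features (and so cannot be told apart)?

On the given features, /e/ and /ʌ/ have an identical profile: [-round], [-high], [-low]. No other two segments in the inventory coincide on all 3 features. (They do differ in [back] and [tense], which are not among the given features.)

e, ʌ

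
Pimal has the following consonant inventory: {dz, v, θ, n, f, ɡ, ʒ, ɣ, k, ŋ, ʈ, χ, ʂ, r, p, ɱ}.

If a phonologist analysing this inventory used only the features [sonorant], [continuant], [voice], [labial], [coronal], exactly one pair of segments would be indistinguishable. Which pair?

/ʂ/ (voiceless retroflex fricative) and /θ/ (voiceless dental fricative) are both [−sonorant], [+continuant], [−voice], [−labial], [+coronal], so none of the listed features separates them. (They do differ in [strident], [anterior] and [distributed], which are not among the given features.) Every other pair in the inventory differs on at least one listed feature.

ʂ, θ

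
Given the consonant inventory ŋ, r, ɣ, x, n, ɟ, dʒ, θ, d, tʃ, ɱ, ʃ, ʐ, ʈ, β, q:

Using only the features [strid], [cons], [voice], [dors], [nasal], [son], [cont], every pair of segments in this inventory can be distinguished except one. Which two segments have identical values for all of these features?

ɱ, n

Both /ɱ/ and /n/ are [-strident], [+consonantal], [+voice], [-dorsal], [+nasal], [+sonorant], [-continuant]. Since the list omits [labial] and [coronal] — which do distinguish the labiodental nasal from the alveolar nasal — this pair collapses; all other pairs remain distinct.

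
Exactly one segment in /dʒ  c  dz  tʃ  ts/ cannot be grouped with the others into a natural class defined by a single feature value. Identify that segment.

[delayed release] (equivalently [strident], [dorsal]) groups all but one: /ts, dʒ, dz, tʃ/ share [+delayed release] while /c/ (voiceless palatal stop) alone is [−delayed release]. Removing any other segment would not leave a single-feature class that excludes it.

c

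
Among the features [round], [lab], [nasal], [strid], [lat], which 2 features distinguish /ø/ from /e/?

[labial], [round]

/ø/ is the mid front rounded tense vowel and /e/ is the mid front unrounded tense vowel. Both are [−nasal], [−strident], [−lateral]. /ø/ is [+labial] while /e/ is [−labial]; /ø/ is [+round] while /e/ is [−round], so the distinguishing features are [labial], [round].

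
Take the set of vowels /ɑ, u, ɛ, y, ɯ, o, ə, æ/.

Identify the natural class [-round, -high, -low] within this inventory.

ɛ, ə

Checking each segment against [-round], [-high], [-low]: /ɛ/ (mid front unrounded lax vowel), /ə/ (mid central vowel (schwa)) satisfy every feature; every other segment in the inventory fails at least one.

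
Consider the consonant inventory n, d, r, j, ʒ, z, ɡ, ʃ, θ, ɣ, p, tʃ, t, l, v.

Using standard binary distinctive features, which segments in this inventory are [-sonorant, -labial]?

d, ʒ, z, ɡ, ʃ, θ, ɣ, tʃ, t

The [-sonorant] segments are /d, ʒ, z, ɡ, ʃ, θ, ɣ, p, tʃ, t, v/.
Then [-labial] leaves /d, ʒ, z, ɡ, ʃ, θ, ɣ, tʃ, t/.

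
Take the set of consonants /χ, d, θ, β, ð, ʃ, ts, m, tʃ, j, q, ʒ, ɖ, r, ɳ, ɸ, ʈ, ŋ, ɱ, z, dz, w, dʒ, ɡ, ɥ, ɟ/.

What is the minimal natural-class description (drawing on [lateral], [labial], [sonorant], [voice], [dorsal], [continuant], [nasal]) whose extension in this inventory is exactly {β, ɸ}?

[-sonorant, +labial]

The class [-sonorant], [+labial] has exactly /β, ɸ/ as its extension in this inventory. No smaller conjunction from the listed features achieves this: [+labial] alone would also admit /m, ɱ, w, ɥ/; [-sonorant] alone would also admit /χ, d, θ, ð, …/; and checking the remaining single features turns up none with this extension.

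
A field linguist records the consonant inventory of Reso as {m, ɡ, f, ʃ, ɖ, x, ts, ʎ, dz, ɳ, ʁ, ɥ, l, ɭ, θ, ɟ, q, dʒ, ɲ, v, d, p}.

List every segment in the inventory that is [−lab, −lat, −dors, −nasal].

ʃ, ɖ, ts, dz, θ, dʒ, d

Checking each segment against [−labial], [−lateral], [−dorsal], [−nasal]: /ʃ/ (voiceless postalveolar fricative), /ɖ/ (voiced retroflex stop), /ts/ (voiceless alveolar affricate), /dz/ (voiced alveolar affricate), /θ/ (voiceless dental fricative), /dʒ/ (voiced postalveolar affricate), among others, satisfy every feature; every other segment in the inventory fails at least one.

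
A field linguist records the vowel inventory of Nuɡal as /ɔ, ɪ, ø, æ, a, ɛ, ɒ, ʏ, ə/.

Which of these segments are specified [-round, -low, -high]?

ɛ, ə

The [-round] segments are /ɪ, æ, a, ɛ, ə/.
Of those, [-low] gives /ɪ, ɛ, ə/.
Of those, [-high] leaves /ɛ, ə/.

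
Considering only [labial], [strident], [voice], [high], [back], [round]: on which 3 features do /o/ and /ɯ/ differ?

The two segments share [−strident], [+voice], [+back]. The only features from the list on which they differ: /o/ is [+labial] while /ɯ/ is [−labial]; /o/ is [+round] while /ɯ/ is [−round]; /o/ is [−high] while /ɯ/ is [+high].

[labial], [round], [high]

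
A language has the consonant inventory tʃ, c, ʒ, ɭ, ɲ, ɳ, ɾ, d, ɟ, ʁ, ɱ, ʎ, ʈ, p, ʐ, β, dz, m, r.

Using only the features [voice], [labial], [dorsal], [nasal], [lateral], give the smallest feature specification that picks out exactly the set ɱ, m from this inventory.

The class [+nasal], [+labial] has exactly /ɱ, m/ as its extension in this inventory. No smaller conjunction from the listed features achieves this: [+labial] alone would also admit /p, β/; [+nasal] alone would also admit /ɲ, ɳ/; and checking the remaining single features turns up none with this extension.

[+nasal, +labial]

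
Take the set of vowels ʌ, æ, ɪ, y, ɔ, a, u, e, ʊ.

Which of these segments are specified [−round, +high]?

Checking each segment against [−round], [+high]: /ɪ/ (high front unrounded lax vowel) satisfies every feature; every other segment in the inventory fails at least one.

ɪ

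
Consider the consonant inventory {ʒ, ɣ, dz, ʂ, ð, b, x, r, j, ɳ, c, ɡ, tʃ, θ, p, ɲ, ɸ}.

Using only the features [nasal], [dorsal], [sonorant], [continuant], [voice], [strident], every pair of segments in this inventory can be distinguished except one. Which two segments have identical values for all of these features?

On the given features, /ɸ/ and /θ/ have an identical profile: [-nasal], [-dorsal], [-sonorant], [+continuant], [-voice], [-strident]. No other two segments in the inventory coincide on all 6 features. (They do differ in [labial] and [coronal], which are not among the given features.)

ɸ, θ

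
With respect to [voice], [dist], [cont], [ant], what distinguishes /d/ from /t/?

[voice]

The two segments share [−distributed], [−continuant], [+anterior]. The only feature from the list on which they differ: /d/ is [+voice] while /t/ is [−voice].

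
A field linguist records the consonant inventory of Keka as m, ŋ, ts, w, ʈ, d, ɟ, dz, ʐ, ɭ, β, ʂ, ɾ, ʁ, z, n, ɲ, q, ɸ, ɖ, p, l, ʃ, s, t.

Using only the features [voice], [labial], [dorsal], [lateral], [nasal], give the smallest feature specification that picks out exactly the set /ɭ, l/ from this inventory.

[+lateral]

The target set is precisely the extension of [+lateral] in this inventory.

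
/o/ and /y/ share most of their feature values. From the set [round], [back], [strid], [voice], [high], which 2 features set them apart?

[high], [back]

The two segments share [+round], [-strident], [+voice]. The only features from the list on which they differ: /o/ is [-high] while /y/ is [+high]; /o/ is [+back] while /y/ is [-back].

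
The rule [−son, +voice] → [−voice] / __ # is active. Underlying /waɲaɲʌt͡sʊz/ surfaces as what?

[waɲaɲʌt͡sʊs]

Only the final segment /z/ is both word-final and matches the structural description. It is a voiced alveolar fricative, so [−son, +voice] holds; changing it to [−voice] with all other features held fixed yields /s/ (voiceless alveolar fricative). No other segment meets both the structural description and the environment, so the output is [waɲaɲʌt͡sʊs].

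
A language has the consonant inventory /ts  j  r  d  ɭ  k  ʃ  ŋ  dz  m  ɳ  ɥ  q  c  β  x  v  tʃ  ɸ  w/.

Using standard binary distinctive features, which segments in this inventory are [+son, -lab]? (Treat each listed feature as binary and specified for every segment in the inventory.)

j, r, ɭ, ŋ, ɳ

Checking each segment against [+sonorant], [-labial]: /j/ (palatal glide), /r/ (alveolar trill), /ɭ/ (retroflex lateral approximant), /ŋ/ (velar nasal), /ɳ/ (retroflex nasal) satisfy every feature; every other segment in the inventory fails at least one.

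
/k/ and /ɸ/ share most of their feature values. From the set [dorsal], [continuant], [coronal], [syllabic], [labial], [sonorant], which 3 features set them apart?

The two segments share [−coronal], [−syllabic], [−sonorant]. The only features from the list on which they differ: /k/ is [−continuant] while /ɸ/ is [+continuant]; /k/ is [−labial] while /ɸ/ is [+labial]; /k/ is [+dorsal] while /ɸ/ is [−dorsal].

[continuant], [labial], [dorsal]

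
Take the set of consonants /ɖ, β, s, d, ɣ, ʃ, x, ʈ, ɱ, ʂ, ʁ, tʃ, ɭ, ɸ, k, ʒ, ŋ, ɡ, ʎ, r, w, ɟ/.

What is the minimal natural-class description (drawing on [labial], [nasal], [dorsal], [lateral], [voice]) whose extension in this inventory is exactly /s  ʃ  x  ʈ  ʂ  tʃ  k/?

[−voice, −labial]

/s, ʃ, x, ʈ, ʂ, tʃ, k/ are all [−voice], [−labial], and no other segment in the inventory matches both values. Dropping any one of them over-generates: [−labial] alone would also admit /ɖ, d, ɣ, ʁ, …/; [−voice] alone would also admit /ɸ/. No other single listed feature picks out exactly this set either, so fewer than two features will not do.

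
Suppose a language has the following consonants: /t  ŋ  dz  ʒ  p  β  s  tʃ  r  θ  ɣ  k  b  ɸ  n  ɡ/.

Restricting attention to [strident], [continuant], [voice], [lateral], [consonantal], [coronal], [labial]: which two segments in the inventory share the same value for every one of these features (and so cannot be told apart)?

Both /ŋ/ and /ɡ/ are [−strident], [−continuant], [+voice], [−lateral], [+consonantal], [−coronal], [−labial]. Since the list omits [sonorant] and [nasal] — which do distinguish the velar nasal from the voiced velar stop — this pair collapses; all other pairs remain distinct.

ŋ, ɡ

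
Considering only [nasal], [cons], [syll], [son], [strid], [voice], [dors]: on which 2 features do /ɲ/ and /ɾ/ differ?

[nasal], [dorsal]

The two segments share [+consonantal], [−syllabic], [+sonorant], [−strident], [+voice]. The only features from the list on which they differ: /ɲ/ is [+nasal] while /ɾ/ is [−nasal]; /ɲ/ is [+dorsal] while /ɾ/ is [−dorsal].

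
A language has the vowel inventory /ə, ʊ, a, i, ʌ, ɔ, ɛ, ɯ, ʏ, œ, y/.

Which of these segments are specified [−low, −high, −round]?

The [−low] segments are /ə, ʊ, i, ʌ, ɔ, ɛ, ɯ, ʏ, œ, y/.
Among these, [−high] gives /ə, ʌ, ɔ, ɛ, œ/.
Then [−round] leaves /ə, ʌ, ɛ/.

ə, ʌ, ɛ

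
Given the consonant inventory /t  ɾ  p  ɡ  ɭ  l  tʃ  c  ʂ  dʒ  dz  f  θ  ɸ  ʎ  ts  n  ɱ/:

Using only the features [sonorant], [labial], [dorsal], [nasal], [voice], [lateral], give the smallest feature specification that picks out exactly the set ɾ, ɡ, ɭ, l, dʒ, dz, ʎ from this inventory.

[+voice, −nasal]

Every target segment is [+voice], [−nasal]; each remaining inventory member fails at least one of these. Each conjunct is needed — [−nasal] alone would also admit /t, p, tʃ, c, …/; [+voice] alone would also admit /n, ɱ/ — and no other single listed feature has exactly this extension, so two is the minimum.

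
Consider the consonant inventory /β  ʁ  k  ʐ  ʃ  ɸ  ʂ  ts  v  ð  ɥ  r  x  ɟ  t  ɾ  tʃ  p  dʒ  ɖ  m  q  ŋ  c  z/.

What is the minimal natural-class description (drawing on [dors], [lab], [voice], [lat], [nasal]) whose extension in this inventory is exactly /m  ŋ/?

/m, ŋ/ are exactly the [+nasal] segments in the inventory, so a single feature suffices.

[+nasal]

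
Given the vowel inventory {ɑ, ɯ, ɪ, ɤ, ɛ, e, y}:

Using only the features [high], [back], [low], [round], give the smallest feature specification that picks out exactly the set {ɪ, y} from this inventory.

/ɪ, y/ are all [+high], [−back], and no other segment in the inventory matches both values. Dropping any one of them over-generates: [−back] alone would also admit /ɛ, e/; [+high] alone would also admit /ɯ/. No other single listed feature picks out exactly this set either, so fewer than two features will not do.

[+high, −back]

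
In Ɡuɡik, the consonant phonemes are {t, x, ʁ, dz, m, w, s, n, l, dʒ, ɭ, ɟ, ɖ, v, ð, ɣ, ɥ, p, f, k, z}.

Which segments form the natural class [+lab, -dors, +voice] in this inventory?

Eliminate segments failing any feature: /t, x, ʁ, dz, s, n, l, dʒ, ɭ, ɟ, ɖ, ð, ɣ, k, z/ are [-labial]; /w, ɥ/ are [+dorsal]; /p, f/ are [-voice]. The remaining /m, v/ satisfy [+labial], [-dorsal], [+voice].

m, v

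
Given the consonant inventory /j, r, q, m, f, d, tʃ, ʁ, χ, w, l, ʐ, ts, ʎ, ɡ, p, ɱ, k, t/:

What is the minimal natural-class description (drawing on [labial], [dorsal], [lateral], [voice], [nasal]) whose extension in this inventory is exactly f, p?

[-voice, +labial]

The class [-voice], [+labial] has exactly /f, p/ as its extension in this inventory. No smaller conjunction from the listed features achieves this: [+labial] alone would also admit /m, w, ɱ/; [-voice] alone would also admit /q, tʃ, χ, ts, …/; and checking the remaining single features turns up none with this extension.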